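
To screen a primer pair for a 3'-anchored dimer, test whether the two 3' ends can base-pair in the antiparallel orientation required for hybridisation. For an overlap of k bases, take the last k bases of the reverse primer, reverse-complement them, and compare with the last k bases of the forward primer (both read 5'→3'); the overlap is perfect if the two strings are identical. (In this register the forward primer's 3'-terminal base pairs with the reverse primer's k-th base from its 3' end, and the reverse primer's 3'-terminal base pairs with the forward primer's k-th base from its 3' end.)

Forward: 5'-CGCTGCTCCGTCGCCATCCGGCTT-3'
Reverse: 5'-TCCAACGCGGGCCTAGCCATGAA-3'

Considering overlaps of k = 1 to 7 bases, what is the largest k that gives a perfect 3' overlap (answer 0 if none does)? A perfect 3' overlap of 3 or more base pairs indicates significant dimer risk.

Last 7 bases (5'→3') — forward …CCGGCTT, reverse …CCATGAA.
Reverse complement of the reverse primer's last 7 bases: TTCATGG; its first k bases are the reverse complement of the reverse primer's last k bases, so a perfect k-base overlap needs the forward primer's last k bases to equal them.
Comparing (forward last k vs required): k=1: T vs T ✓; k=2: TT vs TT ✓; k=3: CTT vs TTC ✗; k=4: GCTT vs TTCA ✗; k=5: GGCTT vs TTCAT ✗; k=6: CGGCTT vs TTCATG ✗; k=7: CCGGCTT vs TTCATGG ✗.
Perfect overlaps at k = 1, 2; the largest is 2.

Longest perfect overlap: 2 complementary base pairs; below the dimer-risk threshold (threshold 3).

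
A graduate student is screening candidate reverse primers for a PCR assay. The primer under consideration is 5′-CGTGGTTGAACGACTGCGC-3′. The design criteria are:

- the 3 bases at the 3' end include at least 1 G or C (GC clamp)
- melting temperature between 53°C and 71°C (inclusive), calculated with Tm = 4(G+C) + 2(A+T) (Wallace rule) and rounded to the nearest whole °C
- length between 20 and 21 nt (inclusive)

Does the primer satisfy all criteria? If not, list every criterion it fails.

Base counts: A=3, T=4, G=7, C=5 (length 19).
GC clamp: 3' end CGC has 3 G/C ✓
Tm: Tm = 2·7 + 4·12 = 62°C ✓
length: length 19, outside 20–21 ✗

Fails: length.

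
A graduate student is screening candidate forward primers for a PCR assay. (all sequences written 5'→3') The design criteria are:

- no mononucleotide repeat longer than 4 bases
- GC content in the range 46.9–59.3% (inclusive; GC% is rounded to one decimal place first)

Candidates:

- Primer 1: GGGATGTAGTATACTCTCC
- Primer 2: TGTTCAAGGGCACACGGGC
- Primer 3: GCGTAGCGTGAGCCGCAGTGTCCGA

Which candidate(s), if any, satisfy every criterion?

Primer 1 (19 nt, A=4 T=6 G=5 C=4): longest run = 3 ✓; GC 9/19 = 47.4% ✓ — passes.
Primer 2 (19 nt, A=4 T=3 G=7 C=5): longest run = 3 ✓; GC 12/19 = 63.2%, outside 46.9–59.3% ✗ — fails.
Primer 3 (25 nt, A=4 T=4 G=10 C=7): longest run = 2 ✓; GC 17/25 = 68.0%, outside 46.9–59.3% ✗ — fails.

Primer 1 only.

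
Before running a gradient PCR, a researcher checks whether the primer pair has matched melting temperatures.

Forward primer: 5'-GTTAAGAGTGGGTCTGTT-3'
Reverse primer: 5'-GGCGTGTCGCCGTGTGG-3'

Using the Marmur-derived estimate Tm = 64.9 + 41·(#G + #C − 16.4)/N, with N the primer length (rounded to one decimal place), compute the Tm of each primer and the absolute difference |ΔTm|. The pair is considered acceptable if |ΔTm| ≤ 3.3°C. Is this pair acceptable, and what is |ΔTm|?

|ΔTm| = 10.9°C; the pair is not acceptable.

Forward: G+C = 8, N = 18 → Tm = 64.9 + 41·(8 − 16.4)/18 = 45.8°C.
Reverse: G+C = 13, N = 17 → Tm = 64.9 + 41·(13 − 16.4)/17 = 56.7°C.
|ΔTm| = |45.8 − 56.7| = 10.9°C, > 3.3°C.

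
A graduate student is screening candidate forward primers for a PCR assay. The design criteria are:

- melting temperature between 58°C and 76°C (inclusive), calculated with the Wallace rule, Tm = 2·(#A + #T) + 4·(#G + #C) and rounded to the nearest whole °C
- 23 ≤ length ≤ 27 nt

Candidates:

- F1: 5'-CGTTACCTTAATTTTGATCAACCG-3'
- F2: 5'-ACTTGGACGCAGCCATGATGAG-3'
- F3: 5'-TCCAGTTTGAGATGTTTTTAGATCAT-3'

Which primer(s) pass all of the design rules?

F1 and F3.

F1 (24 nt, A=6 T=9 G=3 C=6): Tm = 2·15 + 4·9 = 66°C ✓; length 24 ✓ — passes.
F2 (22 nt, A=6 T=4 G=7 C=5): Tm = 2·10 + 4·12 = 68°C ✓; length 22, outside 23–27 ✗ — fails.
F3 (26 nt, A=6 T=12 G=5 C=3): Tm = 2·18 + 4·8 = 68°C ✓; length 26 ✓ — passes.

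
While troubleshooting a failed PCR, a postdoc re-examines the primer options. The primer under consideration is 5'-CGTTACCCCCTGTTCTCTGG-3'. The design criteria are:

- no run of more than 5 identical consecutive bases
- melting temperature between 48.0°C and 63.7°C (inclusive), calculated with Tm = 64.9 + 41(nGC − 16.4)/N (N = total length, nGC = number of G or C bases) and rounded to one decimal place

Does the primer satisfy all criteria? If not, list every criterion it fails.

Meets all criteria.

Base counts: A=1, T=7, G=4, C=8 (length 20).
homopolymer run: longest run = 5 ✓
Tm: Tm = 64.9 + 41·(12 − 16.4)/20 = 55.9°C ✓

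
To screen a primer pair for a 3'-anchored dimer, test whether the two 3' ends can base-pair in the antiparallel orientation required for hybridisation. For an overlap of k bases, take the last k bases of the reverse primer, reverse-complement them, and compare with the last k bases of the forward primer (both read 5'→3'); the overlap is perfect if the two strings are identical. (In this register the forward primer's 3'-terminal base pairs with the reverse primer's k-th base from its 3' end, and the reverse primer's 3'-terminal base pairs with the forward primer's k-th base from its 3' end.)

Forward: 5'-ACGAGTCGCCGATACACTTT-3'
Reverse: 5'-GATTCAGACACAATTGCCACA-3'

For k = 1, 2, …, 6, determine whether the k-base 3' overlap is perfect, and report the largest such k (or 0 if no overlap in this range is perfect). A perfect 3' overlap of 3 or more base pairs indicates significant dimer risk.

Longest perfect overlap: 1 complementary base pair; below the dimer-risk threshold (threshold 3).

Last 6 bases (5'→3') — forward …CACTTT, reverse …GCCACA.
Reverse complement of the reverse primer's last 6 bases: TGTGGC; its first k bases are the reverse complement of the reverse primer's last k bases, so a perfect k-base overlap needs the forward primer's last k bases to equal them.
Comparing (forward last k vs required): k=1: T vs T ✓; k=2: TT vs TG ✗; k=3: TTT vs TGT ✗; k=4: CTTT vs TGTG ✗; k=5: ACTTT vs TGTGG ✗; k=6: CACTTT vs TGTGGC ✗.
Only k = 1 is perfect, so the longest perfect 3' overlap is 1.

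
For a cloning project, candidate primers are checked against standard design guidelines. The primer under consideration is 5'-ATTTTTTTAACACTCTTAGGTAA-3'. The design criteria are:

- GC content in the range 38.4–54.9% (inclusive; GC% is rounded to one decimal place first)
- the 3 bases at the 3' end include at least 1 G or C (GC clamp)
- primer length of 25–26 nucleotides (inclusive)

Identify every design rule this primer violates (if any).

Base counts: A=7, T=11, G=2, C=3 (length 23).
GC content: GC 5/23 = 21.7%, outside 38.4–54.9% ✗
GC clamp: 3' end TAA has 0 G/C, need ≥1 ✗
length: length 23, outside 25–26 ✗

Fails: GC content, GC clamp, length.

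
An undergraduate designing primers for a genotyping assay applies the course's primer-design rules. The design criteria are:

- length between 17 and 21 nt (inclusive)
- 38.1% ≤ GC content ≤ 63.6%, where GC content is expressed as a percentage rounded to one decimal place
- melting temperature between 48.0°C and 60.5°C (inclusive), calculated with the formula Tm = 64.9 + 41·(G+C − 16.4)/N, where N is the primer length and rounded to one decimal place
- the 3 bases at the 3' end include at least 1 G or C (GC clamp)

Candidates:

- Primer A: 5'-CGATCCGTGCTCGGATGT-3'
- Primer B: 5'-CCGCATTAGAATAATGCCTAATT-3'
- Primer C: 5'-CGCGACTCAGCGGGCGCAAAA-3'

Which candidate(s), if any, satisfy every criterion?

Primer A (18 nt, A=2 T=5 G=6 C=5): length 18 ✓; GC 11/18 = 61.1% ✓; Tm = 64.9 + 41·(11 − 16.4)/18 = 52.6°C ✓; 3' end TGT has 1 G/C ✓ — passes.
Primer B (23 nt, A=8 T=7 G=3 C=5): length 23, outside 17–21 ✗; GC 8/23 = 34.8%, outside 38.1–63.6% ✗; Tm = 64.9 + 41·(8 − 16.4)/23 = 49.9°C ✓; 3' end ATT has 0 G/C, need ≥1 ✗ — fails.
Primer C (21 nt, A=6 T=1 G=7 C=7): length 21 ✓; GC 14/21 = 66.7%, outside 38.1–63.6% ✗; Tm = 64.9 + 41·(14 − 16.4)/21 = 60.2°C ✓; 3' end AAA has 0 G/C, need ≥1 ✗ — fails.

Primer A only.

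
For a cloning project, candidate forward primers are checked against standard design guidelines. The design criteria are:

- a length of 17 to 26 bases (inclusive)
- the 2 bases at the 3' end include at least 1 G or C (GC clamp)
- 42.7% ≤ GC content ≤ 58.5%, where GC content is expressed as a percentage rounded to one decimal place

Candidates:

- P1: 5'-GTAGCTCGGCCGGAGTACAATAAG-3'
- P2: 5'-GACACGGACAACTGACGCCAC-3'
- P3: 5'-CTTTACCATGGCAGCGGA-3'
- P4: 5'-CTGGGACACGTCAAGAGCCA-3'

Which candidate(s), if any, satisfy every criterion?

P1 (24 nt, A=7 T=4 G=8 C=5): length 24 ✓; 3' end AG has 1 G/C ✓; GC 13/24 = 54.2% ✓ — passes.
P2 (21 nt, A=7 T=1 G=5 C=8): length 21 ✓; 3' end AC has 1 G/C ✓; GC 13/21 = 61.9%, outside 42.7–58.5% ✗ — fails.
P3 (18 nt, A=4 T=4 G=5 C=5): length 18 ✓; 3' end GA has 1 G/C ✓; GC 10/18 = 55.6% ✓ — passes.
P4 (20 nt, A=6 T=2 G=6 C=6): length 20 ✓; 3' end CA has 1 G/C ✓; GC 12/20 = 60.0%, outside 42.7–58.5% ✗ — fails.

P1 and P3.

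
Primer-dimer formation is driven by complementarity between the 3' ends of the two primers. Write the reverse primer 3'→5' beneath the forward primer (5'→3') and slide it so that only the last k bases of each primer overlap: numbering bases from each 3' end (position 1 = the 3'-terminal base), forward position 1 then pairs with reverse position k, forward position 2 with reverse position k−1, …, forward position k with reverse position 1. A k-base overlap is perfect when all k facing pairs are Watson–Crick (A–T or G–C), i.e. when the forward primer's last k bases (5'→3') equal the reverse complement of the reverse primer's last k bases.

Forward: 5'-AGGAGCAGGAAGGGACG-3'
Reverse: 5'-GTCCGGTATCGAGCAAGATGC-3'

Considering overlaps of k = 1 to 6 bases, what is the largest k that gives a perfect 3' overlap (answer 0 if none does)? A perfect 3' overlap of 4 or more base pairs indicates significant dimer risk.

Longest perfect overlap: 1 complementary base pair; below the dimer-risk threshold (threshold 4).

Last 6 bases (5'→3') — forward …GGGACG, reverse …AGATGC.
Reverse complement of the reverse primer's last 6 bases: GCATCT; its first k bases are the reverse complement of the reverse primer's last k bases, so a perfect k-base overlap needs the forward primer's last k bases to equal them.
Comparing (forward last k vs required): k=1: G vs G ✓; k=2: CG vs GC ✗; k=3: ACG vs GCA ✗; k=4: GACG vs GCAT ✗; k=5: GGACG vs GCATC ✗; k=6: GGGACG vs GCATCT ✗.
Only k = 1 is perfect, so the longest perfect 3' overlap is 1.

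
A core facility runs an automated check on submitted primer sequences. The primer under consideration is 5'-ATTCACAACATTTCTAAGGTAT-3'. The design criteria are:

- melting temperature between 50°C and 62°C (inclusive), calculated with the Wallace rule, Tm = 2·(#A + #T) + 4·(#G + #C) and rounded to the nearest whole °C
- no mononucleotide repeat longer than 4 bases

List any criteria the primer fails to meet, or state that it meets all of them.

Base counts: A=8, T=8, G=2, C=4 (length 22).
Tm: Tm = 2·16 + 4·6 = 56°C ✓
homopolymer run: longest run = 3 ✓

Meets all criteria.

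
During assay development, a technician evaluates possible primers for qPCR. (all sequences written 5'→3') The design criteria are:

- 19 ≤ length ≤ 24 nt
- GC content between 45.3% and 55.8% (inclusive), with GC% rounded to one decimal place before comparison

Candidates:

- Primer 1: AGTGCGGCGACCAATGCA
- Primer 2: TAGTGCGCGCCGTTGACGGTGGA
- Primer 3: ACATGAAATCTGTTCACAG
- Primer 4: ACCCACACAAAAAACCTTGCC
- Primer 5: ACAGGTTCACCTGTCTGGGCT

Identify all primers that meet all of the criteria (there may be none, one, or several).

Primer 1 (18 nt, A=5 T=2 G=6 C=5): length 18, outside 19–24 ✗; GC 11/18 = 61.1%, outside 45.3–55.8% ✗ — fails.
Primer 2 (23 nt, A=3 T=5 G=10 C=5): length 23 ✓; GC 15/23 = 65.2%, outside 45.3–55.8% ✗ — fails.
Primer 3 (19 nt, A=7 T=5 G=3 C=4): length 19 ✓; GC 7/19 = 36.8%, outside 45.3–55.8% ✗ — fails.
Primer 4 (21 nt, A=9 T=2 G=1 C=9): length 21 ✓; GC 10/21 = 47.6% ✓ — passes.
Primer 5 (21 nt, A=3 T=6 G=6 C=6): length 21 ✓; GC 12/21 = 57.1%, outside 45.3–55.8% ✗ — fails.

Primer 4 only.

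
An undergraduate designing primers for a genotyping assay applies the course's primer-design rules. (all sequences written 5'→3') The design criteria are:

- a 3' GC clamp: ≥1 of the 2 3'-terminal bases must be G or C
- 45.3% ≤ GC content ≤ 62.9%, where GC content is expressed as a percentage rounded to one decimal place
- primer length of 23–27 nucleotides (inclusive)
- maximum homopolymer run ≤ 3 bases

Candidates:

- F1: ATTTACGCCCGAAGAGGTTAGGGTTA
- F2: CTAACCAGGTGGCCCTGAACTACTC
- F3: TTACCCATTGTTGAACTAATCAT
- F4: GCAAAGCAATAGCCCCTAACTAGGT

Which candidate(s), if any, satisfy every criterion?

F2 only.

F1 (26 nt, A=7 T=7 G=8 C=4): 3' end TA has 0 G/C, need ≥1 ✗; GC 12/26 = 46.2% ✓; length 26 ✓; longest run = 3 ✓ — fails.
F2 (25 nt, A=6 T=5 G=5 C=9): 3' end TC has 1 G/C ✓; GC 14/25 = 56.0% ✓; length 25 ✓; longest run = 3 ✓ — passes.
F3 (23 nt, A=7 T=9 G=2 C=5): 3' end AT has 0 G/C, need ≥1 ✗; GC 7/23 = 30.4%, outside 45.3–62.9% ✗; length 23 ✓; longest run = 3 ✓ — fails.
F4 (25 nt, A=9 T=4 G=5 C=7): 3' end GT has 1 G/C ✓; GC 12/25 = 48.0% ✓; length 25 ✓; longest run = 4, exceeds 3 ✗ — fails.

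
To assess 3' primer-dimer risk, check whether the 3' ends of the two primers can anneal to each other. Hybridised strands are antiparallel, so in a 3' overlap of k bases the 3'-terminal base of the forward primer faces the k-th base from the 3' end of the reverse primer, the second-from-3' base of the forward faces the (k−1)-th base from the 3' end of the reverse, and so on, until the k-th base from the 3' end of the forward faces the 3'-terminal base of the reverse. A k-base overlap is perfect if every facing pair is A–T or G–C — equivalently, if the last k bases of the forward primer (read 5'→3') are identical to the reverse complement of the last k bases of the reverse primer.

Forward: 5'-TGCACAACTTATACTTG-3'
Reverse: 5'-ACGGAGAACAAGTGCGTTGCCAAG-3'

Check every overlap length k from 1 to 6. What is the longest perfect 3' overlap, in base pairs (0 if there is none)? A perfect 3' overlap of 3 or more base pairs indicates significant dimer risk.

Last 6 bases (5'→3') — forward …TACTTG, reverse …GCCAAG.
Reverse complement of the reverse primer's last 6 bases: CTTGGC; its first k bases are the reverse complement of the reverse primer's last k bases, so a perfect k-base overlap needs the forward primer's last k bases to equal them.
Comparing (forward last k vs required): k=1: G vs C ✗; k=2: TG vs CT ✗; k=3: TTG vs CTT ✗; k=4: CTTG vs CTTG ✓; k=5: ACTTG vs CTTGG ✗; k=6: TACTTG vs CTTGGC ✗.
Only k = 4 is perfect, so the longest perfect 3' overlap is 4.

Longest perfect overlap: 4 complementary base pairs; significant dimer risk (threshold 3).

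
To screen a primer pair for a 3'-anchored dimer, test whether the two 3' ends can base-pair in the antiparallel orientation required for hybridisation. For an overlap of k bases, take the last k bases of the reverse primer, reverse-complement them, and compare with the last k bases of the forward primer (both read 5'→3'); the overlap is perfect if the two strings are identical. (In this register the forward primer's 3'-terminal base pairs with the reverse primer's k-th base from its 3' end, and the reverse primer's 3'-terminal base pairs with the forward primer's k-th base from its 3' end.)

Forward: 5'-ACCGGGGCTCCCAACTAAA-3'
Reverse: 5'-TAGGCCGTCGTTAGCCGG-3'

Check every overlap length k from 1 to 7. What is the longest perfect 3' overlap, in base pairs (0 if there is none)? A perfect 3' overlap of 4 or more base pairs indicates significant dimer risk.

Last 7 bases (5'→3') — forward …AACTAAA, reverse …TAGCCGG.
Reverse complement of the reverse primer's last 7 bases: CCGGCTA; its first k bases are the reverse complement of the reverse primer's last k bases, so a perfect k-base overlap needs the forward primer's last k bases to equal them.
Comparing (forward last k vs required): k=1: A vs C ✗; k=2: AA vs CC ✗; k=3: AAA vs CCG ✗; k=4: TAAA vs CCGG ✗; k=5: CTAAA vs CCGGC ✗; k=6: ACTAAA vs CCGGCT ✗; k=7: AACTAAA vs CCGGCTA ✗.
No overlap length from 1 to 7 is perfect, so the longest perfect 3' overlap is 0.

Longest perfect overlap: 0 complementary base pairs; below the dimer-risk threshold (threshold 4).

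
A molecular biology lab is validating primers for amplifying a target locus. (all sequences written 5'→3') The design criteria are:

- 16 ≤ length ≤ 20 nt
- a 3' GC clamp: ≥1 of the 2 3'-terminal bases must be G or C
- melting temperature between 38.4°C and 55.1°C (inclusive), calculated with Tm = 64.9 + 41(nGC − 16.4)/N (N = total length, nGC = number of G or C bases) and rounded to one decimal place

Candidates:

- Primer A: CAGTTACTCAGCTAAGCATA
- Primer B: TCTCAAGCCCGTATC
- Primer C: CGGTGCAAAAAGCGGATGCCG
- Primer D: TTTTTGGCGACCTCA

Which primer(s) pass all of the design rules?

None of the candidates satisfy all criteria.

Primer A (20 nt, A=7 T=5 G=3 C=5): length 20 ✓; 3' end TA has 0 G/C, need ≥1 ✗; Tm = 64.9 + 41·(8 − 16.4)/20 = 47.7°C ✓ — fails.
Primer B (15 nt, A=3 T=4 G=2 C=6): length 15, outside 16–20 ✗; 3' end TC has 1 G/C ✓; Tm = 64.9 + 41·(8 − 16.4)/15 = 41.9°C ✓ — fails.
Primer C (21 nt, A=6 T=2 G=8 C=5): length 21, outside 16–20 ✗; 3' end CG has 2 G/C ✓; Tm = 64.9 + 41·(13 − 16.4)/21 = 58.3°C, outside 38.4–55.1°C ✗ — fails.
Primer D (15 nt, A=2 T=6 G=3 C=4): length 15, outside 16–20 ✗; 3' end CA has 1 G/C ✓; Tm = 64.9 + 41·(7 − 16.4)/15 = 39.2°C ✓ — fails.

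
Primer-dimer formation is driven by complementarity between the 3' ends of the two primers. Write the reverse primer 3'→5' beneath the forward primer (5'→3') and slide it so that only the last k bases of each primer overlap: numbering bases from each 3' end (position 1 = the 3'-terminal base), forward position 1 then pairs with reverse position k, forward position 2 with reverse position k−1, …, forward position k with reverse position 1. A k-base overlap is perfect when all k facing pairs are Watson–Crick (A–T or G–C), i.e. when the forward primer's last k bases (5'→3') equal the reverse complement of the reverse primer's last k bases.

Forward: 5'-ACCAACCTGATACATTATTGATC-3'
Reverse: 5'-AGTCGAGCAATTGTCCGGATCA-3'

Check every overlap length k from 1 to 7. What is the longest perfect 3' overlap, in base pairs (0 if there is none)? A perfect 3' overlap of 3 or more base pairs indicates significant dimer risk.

Last 7 bases (5'→3') — forward …ATTGATC, reverse …CGGATCA.
Reverse complement of the reverse primer's last 7 bases: TGATCCG; its first k bases are the reverse complement of the reverse primer's last k bases, so a perfect k-base overlap needs the forward primer's last k bases to equal them.
Comparing (forward last k vs required): k=1: C vs T ✗; k=2: TC vs TG ✗; k=3: ATC vs TGA ✗; k=4: GATC vs TGAT ✗; k=5: TGATC vs TGATC ✓; k=6: TTGATC vs TGATCC ✗; k=7: ATTGATC vs TGATCCG ✗.
Only k = 5 is perfect, so the longest perfect 3' overlap is 5.

Longest perfect overlap: 5 complementary base pairs; significant dimer risk (threshold 3).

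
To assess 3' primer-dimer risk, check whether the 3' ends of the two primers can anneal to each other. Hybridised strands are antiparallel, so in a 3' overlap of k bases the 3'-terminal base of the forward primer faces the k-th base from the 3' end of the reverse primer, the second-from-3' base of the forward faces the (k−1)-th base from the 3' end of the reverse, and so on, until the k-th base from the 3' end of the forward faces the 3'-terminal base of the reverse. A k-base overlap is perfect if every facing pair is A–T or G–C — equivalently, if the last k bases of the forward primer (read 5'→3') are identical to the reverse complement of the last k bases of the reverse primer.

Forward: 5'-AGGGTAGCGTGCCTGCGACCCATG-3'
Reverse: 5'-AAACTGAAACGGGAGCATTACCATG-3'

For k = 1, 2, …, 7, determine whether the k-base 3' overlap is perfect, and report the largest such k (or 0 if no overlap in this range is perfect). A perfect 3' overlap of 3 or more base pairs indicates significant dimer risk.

Longest perfect overlap: 4 complementary base pairs; significant dimer risk (threshold 3).

Last 7 bases (5'→3') — forward …ACCCATG, reverse …TACCATG.
Reverse complement of the reverse primer's last 7 bases: CATGGTA; its first k bases are the reverse complement of the reverse primer's last k bases, so a perfect k-base overlap needs the forward primer's last k bases to equal them.
Comparing (forward last k vs required): k=1: G vs C ✗; k=2: TG vs CA ✗; k=3: ATG vs CAT ✗; k=4: CATG vs CATG ✓; k=5: CCATG vs CATGG ✗; k=6: CCCATG vs CATGGT ✗; k=7: ACCCATG vs CATGGTA ✗.
Only k = 4 is perfect, so the longest perfect 3' overlap is 4.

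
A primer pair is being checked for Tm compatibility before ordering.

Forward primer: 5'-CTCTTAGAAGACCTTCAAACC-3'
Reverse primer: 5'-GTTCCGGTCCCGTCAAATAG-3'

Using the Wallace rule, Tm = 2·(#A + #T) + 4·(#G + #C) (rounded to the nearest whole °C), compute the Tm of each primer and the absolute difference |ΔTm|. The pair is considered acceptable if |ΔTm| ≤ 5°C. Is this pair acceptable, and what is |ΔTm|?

|ΔTm| = 2°C; the pair is acceptable.

Forward: A=7 T=5 G=2 C=7 → Tm = 2·12 + 4·9 = 60°C.
Reverse: A=4 T=5 G=5 C=6 → Tm = 2·9 + 4·11 = 62°C.
|ΔTm| = |60 − 62| = 2°C, ≤ 5°C.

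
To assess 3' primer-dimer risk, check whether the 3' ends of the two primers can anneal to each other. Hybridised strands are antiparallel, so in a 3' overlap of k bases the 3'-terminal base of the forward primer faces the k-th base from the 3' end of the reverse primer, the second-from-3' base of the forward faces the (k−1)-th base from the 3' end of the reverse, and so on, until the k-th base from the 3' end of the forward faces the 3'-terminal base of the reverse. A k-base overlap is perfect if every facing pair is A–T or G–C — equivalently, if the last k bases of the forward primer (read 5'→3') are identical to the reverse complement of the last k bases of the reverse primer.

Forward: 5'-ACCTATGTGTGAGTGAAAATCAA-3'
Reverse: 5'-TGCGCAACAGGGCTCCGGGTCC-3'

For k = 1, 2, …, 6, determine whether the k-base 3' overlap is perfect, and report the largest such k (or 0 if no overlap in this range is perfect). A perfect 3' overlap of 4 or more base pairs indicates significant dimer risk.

Last 6 bases (5'→3') — forward …AATCAA, reverse …GGGTCC.
Reverse complement of the reverse primer's last 6 bases: GGACCC; its first k bases are the reverse complement of the reverse primer's last k bases, so a perfect k-base overlap needs the forward primer's last k bases to equal them.
Comparing (forward last k vs required): k=1: A vs G ✗; k=2: AA vs GG ✗; k=3: CAA vs GGA ✗; k=4: TCAA vs GGAC ✗; k=5: ATCAA vs GGACC ✗; k=6: AATCAA vs GGACCC ✗.
No overlap length from 1 to 6 is perfect, so the longest perfect 3' overlap is 0.

Longest perfect overlap: 0 complementary base pairs; below the dimer-risk threshold (threshold 4).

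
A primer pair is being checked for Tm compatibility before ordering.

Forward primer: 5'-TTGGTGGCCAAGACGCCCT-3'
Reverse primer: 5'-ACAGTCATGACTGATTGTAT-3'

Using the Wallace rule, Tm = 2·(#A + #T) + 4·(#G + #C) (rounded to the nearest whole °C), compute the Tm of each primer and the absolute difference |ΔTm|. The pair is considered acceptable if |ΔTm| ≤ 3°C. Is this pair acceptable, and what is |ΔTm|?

Forward: A=3 T=4 G=6 C=6 → Tm = 2·7 + 4·12 = 62°C.
Reverse: A=6 T=7 G=4 C=3 → Tm = 2·13 + 4·7 = 54°C.
|ΔTm| = |62 − 54| = 8°C, > 3°C.

|ΔTm| = 8°C; the pair is not acceptable.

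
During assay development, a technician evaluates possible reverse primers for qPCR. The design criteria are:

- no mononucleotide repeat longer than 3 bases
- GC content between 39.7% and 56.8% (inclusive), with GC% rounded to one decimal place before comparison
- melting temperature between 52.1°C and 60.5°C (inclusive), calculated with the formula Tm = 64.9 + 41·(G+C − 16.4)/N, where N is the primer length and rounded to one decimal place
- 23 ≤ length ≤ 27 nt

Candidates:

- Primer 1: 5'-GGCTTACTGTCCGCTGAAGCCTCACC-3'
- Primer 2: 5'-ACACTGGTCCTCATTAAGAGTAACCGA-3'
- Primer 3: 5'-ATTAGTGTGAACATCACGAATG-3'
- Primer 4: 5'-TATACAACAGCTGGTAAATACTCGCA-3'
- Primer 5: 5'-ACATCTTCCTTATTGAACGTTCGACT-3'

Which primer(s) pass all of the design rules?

Primer 1 (26 nt, A=4 T=6 G=6 C=10): longest run = 2 ✓; GC 16/26 = 61.5%, outside 39.7–56.8% ✗; Tm = 64.9 + 41·(16 − 16.4)/26 = 64.3°C, outside 52.1–60.5°C ✗; length 26 ✓ — fails.
Primer 2 (27 nt, A=9 T=6 G=5 C=7): longest run = 2 ✓; GC 12/27 = 44.4% ✓; Tm = 64.9 + 41·(12 − 16.4)/27 = 58.2°C ✓; length 27 ✓ — passes.
Primer 3 (22 nt, A=8 T=6 G=5 C=3): longest run = 2 ✓; GC 8/22 = 36.4%, outside 39.7–56.8% ✗; Tm = 64.9 + 41·(8 − 16.4)/22 = 49.2°C, outside 52.1–60.5°C ✗; length 22, outside 23–27 ✗ — fails.
Primer 4 (26 nt, A=10 T=6 G=4 C=6): longest run = 3 ✓; GC 10/26 = 38.5%, outside 39.7–56.8% ✗; Tm = 64.9 + 41·(10 − 16.4)/26 = 54.8°C ✓; length 26 ✓ — fails.
Primer 5 (26 nt, A=6 T=10 G=3 C=7): longest run = 2 ✓; GC 10/26 = 38.5%, outside 39.7–56.8% ✗; Tm = 64.9 + 41·(10 − 16.4)/26 = 54.8°C ✓; length 26 ✓ — fails.

Primer 2 only.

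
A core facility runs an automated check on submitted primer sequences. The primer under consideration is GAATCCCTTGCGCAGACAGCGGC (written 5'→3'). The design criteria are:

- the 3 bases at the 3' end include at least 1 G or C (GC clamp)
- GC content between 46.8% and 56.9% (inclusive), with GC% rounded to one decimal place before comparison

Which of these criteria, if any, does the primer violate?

Fails: GC content.

Base counts: A=5, T=3, G=7, C=8 (length 23).
GC clamp: 3' end GGC has 3 G/C ✓
GC content: GC 15/23 = 65.2%, outside 46.8–56.9% ✗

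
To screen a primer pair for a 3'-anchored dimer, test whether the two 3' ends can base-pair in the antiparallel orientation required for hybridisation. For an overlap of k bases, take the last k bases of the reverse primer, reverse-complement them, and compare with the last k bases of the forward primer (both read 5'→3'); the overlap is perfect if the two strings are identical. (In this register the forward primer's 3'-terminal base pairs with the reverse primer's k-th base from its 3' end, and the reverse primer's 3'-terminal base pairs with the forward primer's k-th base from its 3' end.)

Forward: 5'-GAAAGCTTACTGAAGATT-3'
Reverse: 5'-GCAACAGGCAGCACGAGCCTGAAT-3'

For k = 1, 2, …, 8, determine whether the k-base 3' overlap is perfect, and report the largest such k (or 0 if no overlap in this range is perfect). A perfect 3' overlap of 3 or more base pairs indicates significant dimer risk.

Last 8 bases (5'→3') — forward …TGAAGATT, reverse …GCCTGAAT.
Reverse complement of the reverse primer's last 8 bases: ATTCAGGC; its first k bases are the reverse complement of the reverse primer's last k bases, so a perfect k-base overlap needs the forward primer's last k bases to equal them.
Comparing (forward last k vs required): k=1: T vs A ✗; k=2: TT vs AT ✗; k=3: ATT vs ATT ✓; k=4: GATT vs ATTC ✗; k=5: AGATT vs ATTCA ✗; k=6: AAGATT vs ATTCAG ✗; k=7: GAAGATT vs ATTCAGG ✗; k=8: TGAAGATT vs ATTCAGGC ✗.
Only k = 3 is perfect, so the longest perfect 3' overlap is 3.

Longest perfect overlap: 3 complementary base pairs; significant dimer risk (threshold 3).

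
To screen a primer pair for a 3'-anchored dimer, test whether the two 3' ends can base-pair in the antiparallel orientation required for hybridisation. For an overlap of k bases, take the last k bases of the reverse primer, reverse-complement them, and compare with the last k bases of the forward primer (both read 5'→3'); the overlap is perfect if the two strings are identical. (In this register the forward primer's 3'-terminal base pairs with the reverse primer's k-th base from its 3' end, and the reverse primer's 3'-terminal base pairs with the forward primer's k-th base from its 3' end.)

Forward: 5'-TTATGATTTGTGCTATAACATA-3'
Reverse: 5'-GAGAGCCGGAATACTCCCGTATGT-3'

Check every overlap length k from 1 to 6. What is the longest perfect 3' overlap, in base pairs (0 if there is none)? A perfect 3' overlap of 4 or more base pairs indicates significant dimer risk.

Longest perfect overlap: 5 complementary base pairs; significant dimer risk (threshold 4).

Last 6 bases (5'→3') — forward …AACATA, reverse …GTATGT.
Reverse complement of the reverse primer's last 6 bases: ACATAC; its first k bases are the reverse complement of the reverse primer's last k bases, so a perfect k-base overlap needs the forward primer's last k bases to equal them.
Comparing (forward last k vs required): k=1: A vs A ✓; k=2: TA vs AC ✗; k=3: ATA vs ACA ✗; k=4: CATA vs ACAT ✗; k=5: ACATA vs ACATA ✓; k=6: AACATA vs ACATAC ✗.
Perfect overlaps at k = 1, 5; the largest is 5.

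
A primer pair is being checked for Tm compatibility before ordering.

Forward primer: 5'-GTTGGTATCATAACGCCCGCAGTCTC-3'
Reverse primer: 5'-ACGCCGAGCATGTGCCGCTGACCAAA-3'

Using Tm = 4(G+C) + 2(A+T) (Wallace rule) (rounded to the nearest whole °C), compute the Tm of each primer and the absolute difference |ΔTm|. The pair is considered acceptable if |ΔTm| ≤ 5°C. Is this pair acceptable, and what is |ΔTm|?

|ΔTm| = 4°C; the pair is acceptable.

Forward: A=5 T=7 G=6 C=8 → Tm = 2·12 + 4·14 = 80°C.
Reverse: A=7 T=3 G=7 C=9 → Tm = 2·10 + 4·16 = 84°C.
|ΔTm| = |80 − 84| = 4°C, ≤ 5°C.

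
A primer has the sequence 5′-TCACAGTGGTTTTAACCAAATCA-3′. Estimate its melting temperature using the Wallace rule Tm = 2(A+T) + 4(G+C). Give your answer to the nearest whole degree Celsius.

Base counts: A=8, T=7, G=3, C=5 (length 23).
Tm = 2·(8+7) + 4·(3+5) = 2·15 + 4·8 = 30 + 32 = 62°C.

62°C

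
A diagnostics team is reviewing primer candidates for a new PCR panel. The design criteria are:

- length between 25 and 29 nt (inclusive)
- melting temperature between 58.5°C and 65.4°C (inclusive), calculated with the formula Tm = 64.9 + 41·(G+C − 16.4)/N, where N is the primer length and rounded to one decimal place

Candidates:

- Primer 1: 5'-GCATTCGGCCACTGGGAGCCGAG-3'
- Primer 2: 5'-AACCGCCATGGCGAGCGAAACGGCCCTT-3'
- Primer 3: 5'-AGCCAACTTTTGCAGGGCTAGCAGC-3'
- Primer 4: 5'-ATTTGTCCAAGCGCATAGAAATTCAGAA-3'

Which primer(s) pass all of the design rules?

Primer 1 (23 nt, A=4 T=3 G=9 C=7): length 23, outside 25–29 ✗; Tm = 64.9 + 41·(16 − 16.4)/23 = 64.2°C ✓ — fails.
Primer 2 (28 nt, A=7 T=3 G=8 C=10): length 28 ✓; Tm = 64.9 + 41·(18 − 16.4)/28 = 67.2°C, outside 58.5–65.4°C ✗ — fails.
Primer 3 (25 nt, A=6 T=5 G=7 C=7): length 25 ✓; Tm = 64.9 + 41·(14 − 16.4)/25 = 61.0°C ✓ — passes.
Primer 4 (28 nt, A=11 T=7 G=5 C=5): length 28 ✓; Tm = 64.9 + 41·(10 − 16.4)/28 = 55.5°C, outside 58.5–65.4°C ✗ — fails.

Primer 3 only.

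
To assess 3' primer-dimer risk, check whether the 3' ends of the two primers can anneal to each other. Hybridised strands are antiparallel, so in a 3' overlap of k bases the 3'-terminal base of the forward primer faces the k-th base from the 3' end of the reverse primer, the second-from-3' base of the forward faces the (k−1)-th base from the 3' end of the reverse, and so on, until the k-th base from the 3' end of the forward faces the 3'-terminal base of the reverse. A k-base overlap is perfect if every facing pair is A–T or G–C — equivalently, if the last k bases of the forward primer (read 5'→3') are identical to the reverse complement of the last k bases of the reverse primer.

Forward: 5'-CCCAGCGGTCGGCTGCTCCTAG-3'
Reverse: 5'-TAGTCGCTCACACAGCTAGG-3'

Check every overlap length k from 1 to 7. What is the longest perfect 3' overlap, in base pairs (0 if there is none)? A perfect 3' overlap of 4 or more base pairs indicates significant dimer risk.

Last 7 bases (5'→3') — forward …CTCCTAG, reverse …AGCTAGG.
Reverse complement of the reverse primer's last 7 bases: CCTAGCT; its first k bases are the reverse complement of the reverse primer's last k bases, so a perfect k-base overlap needs the forward primer's last k bases to equal them.
Comparing (forward last k vs required): k=1: G vs C ✗; k=2: AG vs CC ✗; k=3: TAG vs CCT ✗; k=4: CTAG vs CCTA ✗; k=5: CCTAG vs CCTAG ✓; k=6: TCCTAG vs CCTAGC ✗; k=7: CTCCTAG vs CCTAGCT ✗.
Only k = 5 is perfect, so the longest perfect 3' overlap is 5.

Longest perfect overlap: 5 complementary base pairs; significant dimer risk (threshold 4).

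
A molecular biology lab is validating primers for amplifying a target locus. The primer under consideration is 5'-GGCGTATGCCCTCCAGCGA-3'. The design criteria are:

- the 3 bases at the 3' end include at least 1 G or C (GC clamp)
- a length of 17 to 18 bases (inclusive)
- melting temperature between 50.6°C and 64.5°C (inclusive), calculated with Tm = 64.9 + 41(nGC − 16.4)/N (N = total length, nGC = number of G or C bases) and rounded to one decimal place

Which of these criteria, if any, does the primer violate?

Fails: length.

Base counts: A=3, T=3, G=6, C=7 (length 19).
GC clamp: 3' end CGA has 2 G/C ✓
length: length 19, outside 17–18 ✗
Tm: Tm = 64.9 + 41·(13 − 16.4)/19 = 57.6°C ✓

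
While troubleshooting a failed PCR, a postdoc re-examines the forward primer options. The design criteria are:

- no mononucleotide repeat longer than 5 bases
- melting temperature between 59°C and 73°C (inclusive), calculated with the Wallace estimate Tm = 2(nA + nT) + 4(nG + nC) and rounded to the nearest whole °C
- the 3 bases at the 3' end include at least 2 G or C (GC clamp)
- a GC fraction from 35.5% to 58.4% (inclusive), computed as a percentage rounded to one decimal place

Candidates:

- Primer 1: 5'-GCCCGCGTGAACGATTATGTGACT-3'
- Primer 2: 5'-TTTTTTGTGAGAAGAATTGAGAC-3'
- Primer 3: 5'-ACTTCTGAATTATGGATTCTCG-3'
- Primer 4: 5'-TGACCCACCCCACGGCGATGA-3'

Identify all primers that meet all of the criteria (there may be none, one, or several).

Primer 3 only.

Primer 1 (24 nt, A=5 T=6 G=7 C=6): longest run = 3 ✓; Tm = 2·11 + 4·13 = 74°C, outside 59–73°C ✗; 3' end ACT has 1 G/C, need ≥2 ✗; GC 13/24 = 54.2% ✓ — fails.
Primer 2 (23 nt, A=7 T=9 G=6 C=1): longest run = 6, exceeds 5 ✗; Tm = 2·16 + 4·7 = 60°C ✓; 3' end GAC has 2 G/C ✓; GC 7/23 = 30.4%, outside 35.5–58.4% ✗ — fails.
Primer 3 (22 nt, A=5 T=9 G=4 C=4): longest run = 2 ✓; Tm = 2·14 + 4·8 = 60°C ✓; 3' end TCG has 2 G/C ✓; GC 8/22 = 36.4% ✓ — passes.
Primer 4 (21 nt, A=5 T=2 G=5 C=9): longest run = 4 ✓; Tm = 2·7 + 4·14 = 70°C ✓; 3' end TGA has 1 G/C, need ≥2 ✗; GC 14/21 = 66.7%, outside 35.5–58.4% ✗ — fails.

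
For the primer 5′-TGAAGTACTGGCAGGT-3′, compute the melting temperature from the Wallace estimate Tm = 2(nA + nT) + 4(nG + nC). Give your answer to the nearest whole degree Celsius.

48°C

Base counts: A=4, T=4, G=6, C=2 (length 16).
Tm = 2·(4+4) + 4·(6+2) = 2·8 + 4·8 = 16 + 32 = 48°C.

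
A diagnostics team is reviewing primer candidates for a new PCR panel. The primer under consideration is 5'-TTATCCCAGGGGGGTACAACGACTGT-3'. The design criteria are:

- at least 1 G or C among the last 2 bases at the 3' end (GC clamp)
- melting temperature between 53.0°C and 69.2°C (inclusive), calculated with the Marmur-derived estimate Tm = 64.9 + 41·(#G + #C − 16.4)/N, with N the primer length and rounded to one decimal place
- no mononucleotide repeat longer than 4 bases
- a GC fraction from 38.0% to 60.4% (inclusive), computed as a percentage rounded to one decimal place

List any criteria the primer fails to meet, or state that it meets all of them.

Base counts: A=6, T=6, G=8, C=6 (length 26).
GC clamp: 3' end GT has 1 G/C ✓
Tm: Tm = 64.9 + 41·(14 − 16.4)/26 = 61.1°C ✓
homopolymer run: longest run = 6, exceeds 4 ✗
GC content: GC 14/26 = 53.8% ✓

Fails: homopolymer run.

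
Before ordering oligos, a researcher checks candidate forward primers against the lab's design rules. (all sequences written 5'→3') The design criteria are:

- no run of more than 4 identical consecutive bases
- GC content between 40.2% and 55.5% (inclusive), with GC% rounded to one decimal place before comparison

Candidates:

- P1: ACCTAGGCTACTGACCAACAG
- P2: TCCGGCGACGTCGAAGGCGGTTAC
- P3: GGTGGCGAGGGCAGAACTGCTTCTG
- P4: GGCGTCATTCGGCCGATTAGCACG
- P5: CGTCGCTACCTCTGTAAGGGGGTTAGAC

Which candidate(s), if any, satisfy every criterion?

P1 (21 nt, A=7 T=3 G=4 C=7): longest run = 2 ✓; GC 11/21 = 52.4% ✓ — passes.
P2 (24 nt, A=4 T=4 G=9 C=7): longest run = 2 ✓; GC 16/24 = 66.7%, outside 40.2–55.5% ✗ — fails.
P3 (25 nt, A=4 T=5 G=11 C=5): longest run = 3 ✓; GC 16/25 = 64.0%, outside 40.2–55.5% ✗ — fails.
P4 (24 nt, A=4 T=5 G=8 C=7): longest run = 2 ✓; GC 15/24 = 62.5%, outside 40.2–55.5% ✗ — fails.
P5 (28 nt, A=5 T=7 G=9 C=7): longest run = 5, exceeds 4 ✗; GC 16/28 = 57.1%, outside 40.2–55.5% ✗ — fails.

P1 only.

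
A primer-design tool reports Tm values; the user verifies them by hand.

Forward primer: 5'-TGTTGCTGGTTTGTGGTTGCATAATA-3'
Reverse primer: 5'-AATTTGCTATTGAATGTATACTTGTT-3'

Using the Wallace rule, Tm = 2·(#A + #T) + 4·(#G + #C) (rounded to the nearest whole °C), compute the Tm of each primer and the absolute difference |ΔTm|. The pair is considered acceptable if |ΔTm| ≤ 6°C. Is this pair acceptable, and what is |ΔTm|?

|ΔTm| = 8°C; the pair is not acceptable.

Forward: A=4 T=12 G=8 C=2 → Tm = 2·16 + 4·10 = 72°C.
Reverse: A=7 T=13 G=4 C=2 → Tm = 2·20 + 4·6 = 64°C.
|ΔTm| = |72 − 64| = 8°C, > 6°C.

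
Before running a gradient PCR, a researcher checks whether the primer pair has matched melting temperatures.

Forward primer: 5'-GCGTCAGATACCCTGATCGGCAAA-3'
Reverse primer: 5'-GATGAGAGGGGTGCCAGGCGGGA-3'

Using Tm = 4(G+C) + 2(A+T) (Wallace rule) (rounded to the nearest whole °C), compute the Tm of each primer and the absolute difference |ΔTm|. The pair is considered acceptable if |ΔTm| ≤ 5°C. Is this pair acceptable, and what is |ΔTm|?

Forward: A=7 T=4 G=6 C=7 → Tm = 2·11 + 4·13 = 74°C.
Reverse: A=5 T=2 G=13 C=3 → Tm = 2·7 + 4·16 = 78°C.
|ΔTm| = |74 − 78| = 4°C, ≤ 5°C.

|ΔTm| = 4°C; the pair is acceptable.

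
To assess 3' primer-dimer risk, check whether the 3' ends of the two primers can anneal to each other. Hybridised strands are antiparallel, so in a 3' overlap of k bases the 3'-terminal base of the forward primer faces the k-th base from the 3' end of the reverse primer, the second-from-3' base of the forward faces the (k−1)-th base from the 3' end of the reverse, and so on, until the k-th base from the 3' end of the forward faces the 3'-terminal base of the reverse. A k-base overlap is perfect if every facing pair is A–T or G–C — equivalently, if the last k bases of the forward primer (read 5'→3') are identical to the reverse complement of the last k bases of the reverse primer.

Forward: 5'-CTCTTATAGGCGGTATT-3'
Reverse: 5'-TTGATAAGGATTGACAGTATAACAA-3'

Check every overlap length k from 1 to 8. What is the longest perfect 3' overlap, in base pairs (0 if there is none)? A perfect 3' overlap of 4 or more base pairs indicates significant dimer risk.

Last 8 bases (5'→3') — forward …GCGGTATT, reverse …TATAACAA.
Reverse complement of the reverse primer's last 8 bases: TTGTTATA; its first k bases are the reverse complement of the reverse primer's last k bases, so a perfect k-base overlap needs the forward primer's last k bases to equal them.
Comparing (forward last k vs required): k=1: T vs T ✓; k=2: TT vs TT ✓; k=3: ATT vs TTG ✗; k=4: TATT vs TTGT ✗; k=5: GTATT vs TTGTT ✗; k=6: GGTATT vs TTGTTA ✗; k=7: CGGTATT vs TTGTTAT ✗; k=8: GCGGTATT vs TTGTTATA ✗.
Perfect overlaps at k = 1, 2; the largest is 2.

Longest perfect overlap: 2 complementary base pairs; below the dimer-risk threshold (threshold 4).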